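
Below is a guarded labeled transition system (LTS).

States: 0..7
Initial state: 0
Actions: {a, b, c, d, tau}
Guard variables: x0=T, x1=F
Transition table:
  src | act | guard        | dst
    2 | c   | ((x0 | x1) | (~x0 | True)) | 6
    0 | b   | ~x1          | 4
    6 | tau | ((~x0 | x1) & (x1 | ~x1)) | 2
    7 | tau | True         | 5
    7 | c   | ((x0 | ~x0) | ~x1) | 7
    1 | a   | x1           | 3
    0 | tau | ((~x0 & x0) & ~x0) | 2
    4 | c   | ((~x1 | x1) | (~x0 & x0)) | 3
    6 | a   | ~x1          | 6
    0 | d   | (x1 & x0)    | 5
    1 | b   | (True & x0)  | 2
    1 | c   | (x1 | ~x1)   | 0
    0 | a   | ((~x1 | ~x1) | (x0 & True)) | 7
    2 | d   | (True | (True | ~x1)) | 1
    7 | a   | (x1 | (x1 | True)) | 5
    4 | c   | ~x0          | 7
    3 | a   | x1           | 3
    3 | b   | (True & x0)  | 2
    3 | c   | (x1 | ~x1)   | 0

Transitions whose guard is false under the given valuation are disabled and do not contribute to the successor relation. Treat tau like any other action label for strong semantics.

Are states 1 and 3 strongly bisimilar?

Compute ~ classes (split until stable):
  round 0: {{0,1,2,3,4,5,6,7}}
  round 1: {{0},{1,3},{2},{4},{5},{6},{7}}
Fixed point at round 2; 7 class(es).
1∈{1,3}, 3∈{1,3}

Answer: BISIMILAR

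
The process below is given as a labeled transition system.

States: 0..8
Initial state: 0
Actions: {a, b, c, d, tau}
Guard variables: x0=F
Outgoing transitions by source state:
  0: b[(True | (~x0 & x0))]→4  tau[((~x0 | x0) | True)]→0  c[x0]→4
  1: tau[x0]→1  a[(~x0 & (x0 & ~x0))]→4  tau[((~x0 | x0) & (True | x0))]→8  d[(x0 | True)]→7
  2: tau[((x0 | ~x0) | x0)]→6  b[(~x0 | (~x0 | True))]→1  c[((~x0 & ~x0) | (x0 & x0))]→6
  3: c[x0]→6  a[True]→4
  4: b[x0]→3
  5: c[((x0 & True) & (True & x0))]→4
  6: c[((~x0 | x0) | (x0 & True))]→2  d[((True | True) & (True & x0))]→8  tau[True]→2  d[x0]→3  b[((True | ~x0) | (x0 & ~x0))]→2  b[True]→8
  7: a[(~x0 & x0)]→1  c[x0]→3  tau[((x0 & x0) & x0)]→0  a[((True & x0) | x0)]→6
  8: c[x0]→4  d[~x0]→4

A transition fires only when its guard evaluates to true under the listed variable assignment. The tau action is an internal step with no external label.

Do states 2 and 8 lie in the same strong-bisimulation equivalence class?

Answer: NOT BISIMILAR

Analysis:
Refine partition for ~:
  π0 = {{0,1,2,3,4,5,6,7,8}}
  π1 = {{0},{1},{2,6},{3},{4,5,7},{8}}
  π2 = {{0},{1},{2},{3},{4,5,7},{6},{8}}
stable after 3 split(s): 7 block(s)
2∈{2}, 8∈{8}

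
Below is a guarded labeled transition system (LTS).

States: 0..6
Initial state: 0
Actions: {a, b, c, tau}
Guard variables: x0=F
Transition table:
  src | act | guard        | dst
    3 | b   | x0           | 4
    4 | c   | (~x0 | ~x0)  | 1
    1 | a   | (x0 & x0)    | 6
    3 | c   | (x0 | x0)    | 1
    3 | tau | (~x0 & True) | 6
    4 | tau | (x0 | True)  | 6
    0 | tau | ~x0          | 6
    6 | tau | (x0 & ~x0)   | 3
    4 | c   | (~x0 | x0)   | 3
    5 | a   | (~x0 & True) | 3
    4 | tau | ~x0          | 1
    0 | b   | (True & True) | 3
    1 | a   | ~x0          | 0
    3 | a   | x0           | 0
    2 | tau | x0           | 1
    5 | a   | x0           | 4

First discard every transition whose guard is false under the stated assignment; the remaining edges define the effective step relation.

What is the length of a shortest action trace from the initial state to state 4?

Answer: UNREACHABLE

Working:
Layered search for 4:
  depth 0: {0}
  depth 1: {3,6}
4 never appears.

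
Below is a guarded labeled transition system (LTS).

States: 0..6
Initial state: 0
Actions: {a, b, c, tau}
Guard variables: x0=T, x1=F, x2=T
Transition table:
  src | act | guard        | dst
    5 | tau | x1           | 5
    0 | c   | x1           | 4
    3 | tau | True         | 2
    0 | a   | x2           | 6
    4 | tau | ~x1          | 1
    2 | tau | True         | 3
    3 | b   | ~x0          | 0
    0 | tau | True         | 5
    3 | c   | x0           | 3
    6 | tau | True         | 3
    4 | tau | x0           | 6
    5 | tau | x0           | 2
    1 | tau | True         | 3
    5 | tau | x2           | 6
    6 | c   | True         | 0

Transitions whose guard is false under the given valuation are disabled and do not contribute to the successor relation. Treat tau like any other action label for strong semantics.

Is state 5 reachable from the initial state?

12 transition(s) survive guard evaluation.
L0 = {0}
L1 = {5,6}  now seen {0,5,6}
L2 = {2,3}  now seen {0,2,3,5,6}
R = {0,2,3,5,6}
trace reaching 5: tau

Answer: REACHABLE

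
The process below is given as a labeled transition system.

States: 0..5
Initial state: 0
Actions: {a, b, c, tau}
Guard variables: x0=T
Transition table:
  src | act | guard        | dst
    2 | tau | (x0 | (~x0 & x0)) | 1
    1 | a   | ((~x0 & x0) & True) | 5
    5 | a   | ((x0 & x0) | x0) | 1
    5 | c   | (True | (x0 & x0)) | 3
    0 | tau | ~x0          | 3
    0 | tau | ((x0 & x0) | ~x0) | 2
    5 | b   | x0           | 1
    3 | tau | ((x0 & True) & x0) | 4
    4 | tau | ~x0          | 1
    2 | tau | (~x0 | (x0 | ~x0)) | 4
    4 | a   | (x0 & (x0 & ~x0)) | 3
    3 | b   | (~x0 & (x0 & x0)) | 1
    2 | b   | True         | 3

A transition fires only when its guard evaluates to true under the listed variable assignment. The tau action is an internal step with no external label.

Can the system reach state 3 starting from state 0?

After dropping false guards: 8 live edges.
Layer 0: {0}
Layer 1: {2}  total {0,2}
Layer 2: {1,3,4}  total {0,1,2,3,4}
Reach set: {0,1,2,3,4}
Path to 3: tau·b

Answer: REACHABLE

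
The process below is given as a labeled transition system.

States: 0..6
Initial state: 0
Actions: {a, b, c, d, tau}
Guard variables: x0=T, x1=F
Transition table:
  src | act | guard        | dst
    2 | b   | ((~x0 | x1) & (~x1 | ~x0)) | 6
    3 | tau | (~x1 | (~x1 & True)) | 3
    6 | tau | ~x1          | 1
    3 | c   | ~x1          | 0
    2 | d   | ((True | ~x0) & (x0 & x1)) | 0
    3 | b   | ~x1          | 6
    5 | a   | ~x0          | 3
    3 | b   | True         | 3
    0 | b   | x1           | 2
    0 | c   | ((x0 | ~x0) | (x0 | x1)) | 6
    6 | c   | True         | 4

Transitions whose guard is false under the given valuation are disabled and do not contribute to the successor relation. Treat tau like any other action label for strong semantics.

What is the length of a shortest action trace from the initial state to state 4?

Answer: 2

Trace:
Layered search for 4:
  depth 0: {0}
  depth 1: {6}
  depth 2: {1,4}
depth(4)=2, e.g. c·c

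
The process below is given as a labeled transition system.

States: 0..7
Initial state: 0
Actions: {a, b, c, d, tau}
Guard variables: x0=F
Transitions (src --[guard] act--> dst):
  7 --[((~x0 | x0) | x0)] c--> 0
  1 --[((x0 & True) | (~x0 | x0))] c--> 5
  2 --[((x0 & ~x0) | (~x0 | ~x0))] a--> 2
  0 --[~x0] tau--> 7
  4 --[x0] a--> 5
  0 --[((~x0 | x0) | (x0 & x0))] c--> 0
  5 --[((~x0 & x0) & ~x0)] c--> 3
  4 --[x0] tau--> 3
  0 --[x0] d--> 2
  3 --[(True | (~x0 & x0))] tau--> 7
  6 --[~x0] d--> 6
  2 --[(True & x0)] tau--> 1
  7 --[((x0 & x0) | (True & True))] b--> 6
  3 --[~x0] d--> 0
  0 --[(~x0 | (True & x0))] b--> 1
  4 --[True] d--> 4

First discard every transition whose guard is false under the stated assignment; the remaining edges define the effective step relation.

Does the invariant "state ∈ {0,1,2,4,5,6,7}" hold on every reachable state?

Safe = {0,1,2,4,5,6,7}
R = {0,1,5,6,7}
  0: ok
  1: ok
  5: ok
  6: ok
  7: ok

Answer: INVARIANT HOLDS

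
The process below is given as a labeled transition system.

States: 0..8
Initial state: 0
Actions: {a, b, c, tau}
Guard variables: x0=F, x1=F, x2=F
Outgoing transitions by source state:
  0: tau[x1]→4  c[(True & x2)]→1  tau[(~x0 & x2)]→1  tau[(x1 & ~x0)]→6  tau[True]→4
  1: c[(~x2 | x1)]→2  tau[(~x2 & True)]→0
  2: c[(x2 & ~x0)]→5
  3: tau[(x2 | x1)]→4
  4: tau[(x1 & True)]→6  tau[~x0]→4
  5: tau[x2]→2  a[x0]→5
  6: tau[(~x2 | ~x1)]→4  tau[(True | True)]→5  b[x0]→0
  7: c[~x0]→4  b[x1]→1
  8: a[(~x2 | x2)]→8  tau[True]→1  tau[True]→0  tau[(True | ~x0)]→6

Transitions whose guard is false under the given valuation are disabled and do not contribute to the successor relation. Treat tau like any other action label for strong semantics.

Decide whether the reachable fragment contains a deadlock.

Reach set: {0,4}
  0: tau→4  [deg 1]
  4: tau→4  [deg 1]

Answer: DEADLOCK-FREE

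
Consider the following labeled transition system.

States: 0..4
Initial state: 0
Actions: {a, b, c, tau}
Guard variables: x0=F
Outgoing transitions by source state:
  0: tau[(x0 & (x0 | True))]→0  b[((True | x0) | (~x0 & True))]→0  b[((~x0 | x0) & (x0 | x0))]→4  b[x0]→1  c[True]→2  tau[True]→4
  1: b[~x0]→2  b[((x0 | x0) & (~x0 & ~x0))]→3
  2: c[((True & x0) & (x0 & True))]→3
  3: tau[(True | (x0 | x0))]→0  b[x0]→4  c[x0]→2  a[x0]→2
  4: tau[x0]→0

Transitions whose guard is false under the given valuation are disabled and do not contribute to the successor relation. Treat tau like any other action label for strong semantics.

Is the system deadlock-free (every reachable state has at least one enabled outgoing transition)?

Answer: DEADLOCK at state 2

Working:
Reachable = {0,2,4}
  0: b→0  c→2  tau→4  [3 out]
  2: ∅  [no exit]
  4: ∅  [no exit]
witness 2: c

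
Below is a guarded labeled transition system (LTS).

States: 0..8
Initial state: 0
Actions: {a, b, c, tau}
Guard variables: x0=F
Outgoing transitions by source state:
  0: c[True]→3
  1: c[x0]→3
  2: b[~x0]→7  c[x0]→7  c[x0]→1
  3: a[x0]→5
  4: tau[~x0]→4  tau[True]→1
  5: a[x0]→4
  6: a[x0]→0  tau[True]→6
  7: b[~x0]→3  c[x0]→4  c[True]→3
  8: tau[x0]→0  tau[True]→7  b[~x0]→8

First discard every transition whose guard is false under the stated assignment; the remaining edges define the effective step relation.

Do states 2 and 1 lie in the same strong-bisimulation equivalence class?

Bisimulation quotient by refinement:
  round 0: {{0,1,2,3,4,5,6,7,8}}
  round 1: {{0},{1,3,5},{2},{4,6},{7},{8}}
  round 2: {{0},{1,3,5},{2},{4},{6},{7},{8}}
7 equivalence class(es) (converged in 3)
2∈{2}, 1∈{1,3,5}

Answer: NOT BISIMILAR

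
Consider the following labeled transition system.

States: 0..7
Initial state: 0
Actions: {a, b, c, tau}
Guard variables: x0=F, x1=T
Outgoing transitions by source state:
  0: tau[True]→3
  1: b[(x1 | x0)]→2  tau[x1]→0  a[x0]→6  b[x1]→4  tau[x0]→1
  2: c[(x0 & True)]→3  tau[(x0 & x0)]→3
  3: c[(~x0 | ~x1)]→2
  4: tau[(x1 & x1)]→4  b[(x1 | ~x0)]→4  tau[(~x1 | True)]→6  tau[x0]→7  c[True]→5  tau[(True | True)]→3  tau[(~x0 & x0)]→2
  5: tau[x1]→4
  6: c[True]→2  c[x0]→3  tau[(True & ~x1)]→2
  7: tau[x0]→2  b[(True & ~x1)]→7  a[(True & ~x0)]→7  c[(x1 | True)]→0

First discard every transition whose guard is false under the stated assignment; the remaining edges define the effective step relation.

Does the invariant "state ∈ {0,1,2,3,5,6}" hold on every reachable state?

Answer: INVARIANT HOLDS

Working:
Inv-set: {0,1,2,3,5,6}
Reach set: {0,2,3}
  0: safe
  2: safe
  3: safe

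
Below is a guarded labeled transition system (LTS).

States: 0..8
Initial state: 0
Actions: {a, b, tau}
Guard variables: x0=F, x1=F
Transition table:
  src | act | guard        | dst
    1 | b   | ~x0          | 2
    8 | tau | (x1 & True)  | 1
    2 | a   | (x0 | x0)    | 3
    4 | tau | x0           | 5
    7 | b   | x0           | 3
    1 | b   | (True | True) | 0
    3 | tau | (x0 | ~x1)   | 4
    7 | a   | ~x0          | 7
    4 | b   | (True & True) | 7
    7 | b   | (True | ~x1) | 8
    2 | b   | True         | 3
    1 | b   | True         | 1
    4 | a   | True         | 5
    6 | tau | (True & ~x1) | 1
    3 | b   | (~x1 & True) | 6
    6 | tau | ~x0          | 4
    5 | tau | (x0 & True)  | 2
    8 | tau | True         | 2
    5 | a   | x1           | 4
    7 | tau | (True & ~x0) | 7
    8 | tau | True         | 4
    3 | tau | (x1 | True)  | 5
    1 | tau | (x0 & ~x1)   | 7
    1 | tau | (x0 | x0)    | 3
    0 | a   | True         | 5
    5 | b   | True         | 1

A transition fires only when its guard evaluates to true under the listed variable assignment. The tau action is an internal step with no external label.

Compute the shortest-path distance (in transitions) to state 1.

Answer: 2

Analysis:
Layered search for 1:
  L0 = {0}
  L1 = {5}
  L2 = {1}
first hit 1 at d=2 via a·b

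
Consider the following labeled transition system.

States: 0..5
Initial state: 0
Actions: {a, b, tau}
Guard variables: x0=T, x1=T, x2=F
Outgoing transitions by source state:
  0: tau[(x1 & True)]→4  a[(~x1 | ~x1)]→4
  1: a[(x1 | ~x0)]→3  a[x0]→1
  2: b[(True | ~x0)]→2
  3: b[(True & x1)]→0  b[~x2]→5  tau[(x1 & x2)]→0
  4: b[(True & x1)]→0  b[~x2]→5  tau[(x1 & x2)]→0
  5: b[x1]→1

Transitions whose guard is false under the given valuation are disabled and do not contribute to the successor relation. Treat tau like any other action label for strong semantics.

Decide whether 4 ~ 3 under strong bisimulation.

Bisimulation quotient by refinement:
  P[0] = {{0,1,2,3,4,5}}
  P[1] = {{0},{1},{2,3,4,5}}
  P[2] = {{0},{1},{2},{3,4},{5}}
5 equivalence class(es) (converged in 3)
class of 4: {3,4}; class of 3: {3,4}

Answer: BISIMILAR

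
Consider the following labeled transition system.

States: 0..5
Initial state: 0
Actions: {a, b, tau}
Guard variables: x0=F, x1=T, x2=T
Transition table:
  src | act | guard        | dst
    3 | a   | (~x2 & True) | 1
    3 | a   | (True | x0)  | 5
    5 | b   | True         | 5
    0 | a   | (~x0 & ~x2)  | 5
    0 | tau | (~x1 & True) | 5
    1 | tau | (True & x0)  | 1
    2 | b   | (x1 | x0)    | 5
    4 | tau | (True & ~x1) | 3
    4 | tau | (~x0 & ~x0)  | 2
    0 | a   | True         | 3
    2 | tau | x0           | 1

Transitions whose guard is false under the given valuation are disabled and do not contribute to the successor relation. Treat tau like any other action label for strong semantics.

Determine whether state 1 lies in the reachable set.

After dropping false guards: 5 live edges.
L0 = {0}
L1 = {3}  cumulative {0,3}
L2 = {5}  cumulative {0,3,5}
Reachable = {0,3,5}

Answer: UNREACHABLE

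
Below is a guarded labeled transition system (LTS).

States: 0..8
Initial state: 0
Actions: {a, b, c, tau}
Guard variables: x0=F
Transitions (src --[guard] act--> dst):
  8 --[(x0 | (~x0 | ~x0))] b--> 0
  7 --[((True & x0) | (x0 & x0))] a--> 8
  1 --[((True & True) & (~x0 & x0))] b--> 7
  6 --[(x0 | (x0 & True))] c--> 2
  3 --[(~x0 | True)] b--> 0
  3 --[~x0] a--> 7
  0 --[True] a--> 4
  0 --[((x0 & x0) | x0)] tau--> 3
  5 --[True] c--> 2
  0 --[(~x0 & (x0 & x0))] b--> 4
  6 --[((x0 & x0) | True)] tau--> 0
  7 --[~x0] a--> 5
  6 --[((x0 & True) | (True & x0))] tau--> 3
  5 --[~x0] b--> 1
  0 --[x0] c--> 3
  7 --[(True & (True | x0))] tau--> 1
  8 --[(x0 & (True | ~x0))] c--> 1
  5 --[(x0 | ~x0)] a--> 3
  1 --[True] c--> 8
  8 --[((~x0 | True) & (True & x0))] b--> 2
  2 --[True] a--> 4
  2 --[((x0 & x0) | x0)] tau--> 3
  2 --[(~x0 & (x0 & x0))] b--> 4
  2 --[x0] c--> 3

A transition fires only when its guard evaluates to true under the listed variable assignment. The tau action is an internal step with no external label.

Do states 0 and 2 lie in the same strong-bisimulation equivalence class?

Refine partition for ~:
  π0 = {{0,1,2,3,4,5,6,7,8}}
  π1 = {{0,2},{1},{3},{4},{5},{6},{7},{8}}
Fixed point at round 2; 8 class(es).
[0]={0,2}  [2]={0,2}

Answer: BISIMILAR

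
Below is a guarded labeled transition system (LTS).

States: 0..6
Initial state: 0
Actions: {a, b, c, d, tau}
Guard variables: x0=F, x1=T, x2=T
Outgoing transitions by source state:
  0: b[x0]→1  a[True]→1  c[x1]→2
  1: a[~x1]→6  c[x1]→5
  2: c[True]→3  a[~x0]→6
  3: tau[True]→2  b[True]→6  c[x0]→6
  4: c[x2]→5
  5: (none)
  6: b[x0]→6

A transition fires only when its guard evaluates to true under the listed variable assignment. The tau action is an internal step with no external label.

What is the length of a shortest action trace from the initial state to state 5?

Answer: 2

Analysis:
BFS to 5:
  Layer 0: {0}
  Layer 1: {1,2}
  Layer 2: {3,5,6}
5 enters at depth 2; path a·c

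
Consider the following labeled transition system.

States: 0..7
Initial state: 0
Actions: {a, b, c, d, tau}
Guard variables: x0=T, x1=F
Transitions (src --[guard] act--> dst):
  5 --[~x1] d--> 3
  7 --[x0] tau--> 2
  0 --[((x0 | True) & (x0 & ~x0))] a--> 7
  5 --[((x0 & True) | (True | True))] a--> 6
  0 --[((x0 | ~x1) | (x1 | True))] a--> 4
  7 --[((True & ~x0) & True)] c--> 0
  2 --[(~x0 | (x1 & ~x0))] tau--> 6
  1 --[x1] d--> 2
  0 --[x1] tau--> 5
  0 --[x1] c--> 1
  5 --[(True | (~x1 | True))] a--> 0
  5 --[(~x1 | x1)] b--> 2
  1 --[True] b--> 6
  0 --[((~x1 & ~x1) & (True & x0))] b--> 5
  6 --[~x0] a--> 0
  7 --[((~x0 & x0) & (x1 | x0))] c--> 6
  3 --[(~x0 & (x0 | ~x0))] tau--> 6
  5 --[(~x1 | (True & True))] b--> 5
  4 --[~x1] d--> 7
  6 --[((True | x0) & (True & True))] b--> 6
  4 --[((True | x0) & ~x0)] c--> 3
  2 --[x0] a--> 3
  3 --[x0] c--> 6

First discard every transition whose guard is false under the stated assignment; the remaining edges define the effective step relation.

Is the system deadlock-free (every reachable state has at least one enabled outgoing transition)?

Answer: DEADLOCK-FREE

Trace:
Reachable = {0,2,3,4,5,6,7}
  0: a→4  b→5  [2 exit(s)]
  2: a→3  [1 exit(s)]
  3: c→6  [1 exit(s)]
  4: d→7  [1 exit(s)]
  5: a→0  a→6  b→2  b→5  d→3  [5 exit(s)]
  6: b→6  [1 exit(s)]
  7: tau→2  [1 exit(s)]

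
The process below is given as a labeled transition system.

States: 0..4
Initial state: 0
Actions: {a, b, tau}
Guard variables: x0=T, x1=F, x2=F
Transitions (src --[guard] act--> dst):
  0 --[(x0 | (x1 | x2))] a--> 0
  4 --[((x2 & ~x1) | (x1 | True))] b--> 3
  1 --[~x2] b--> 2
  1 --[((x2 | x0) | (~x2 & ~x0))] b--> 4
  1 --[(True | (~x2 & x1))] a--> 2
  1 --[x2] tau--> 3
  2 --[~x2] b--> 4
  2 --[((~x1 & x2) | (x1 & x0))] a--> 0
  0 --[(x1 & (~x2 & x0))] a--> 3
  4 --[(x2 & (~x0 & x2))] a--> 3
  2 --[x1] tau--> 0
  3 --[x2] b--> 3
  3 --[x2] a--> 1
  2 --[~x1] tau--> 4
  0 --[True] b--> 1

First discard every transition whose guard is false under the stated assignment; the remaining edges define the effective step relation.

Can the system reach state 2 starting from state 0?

Answer: REACHABLE

Trace:
After dropping false guards: 8 live edges.
Layer 0: {0}
Layer 1: {1}  total {0,1}
Layer 2: {2,4}  total {0,1,2,4}
Layer 3: {3}  total {0,1,2,3,4}
R = {0,1,2,3,4}
trace reaching 2: b·b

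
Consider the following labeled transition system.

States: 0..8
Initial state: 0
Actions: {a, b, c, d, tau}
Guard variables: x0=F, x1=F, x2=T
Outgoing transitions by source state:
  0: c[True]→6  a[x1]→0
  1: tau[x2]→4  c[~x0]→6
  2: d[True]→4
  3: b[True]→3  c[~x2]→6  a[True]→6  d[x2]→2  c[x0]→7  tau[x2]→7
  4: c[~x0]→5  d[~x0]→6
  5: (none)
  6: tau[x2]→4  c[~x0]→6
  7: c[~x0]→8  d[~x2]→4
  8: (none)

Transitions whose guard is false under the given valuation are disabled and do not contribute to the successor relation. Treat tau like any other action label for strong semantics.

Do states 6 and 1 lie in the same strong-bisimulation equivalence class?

Answer: BISIMILAR

Trace:
Compute ~ classes (split until stable):
  round 0: {{0,1,2,3,4,5,6,7,8}}
  round 1: {{0,7},{1,6},{2},{3},{4},{5,8}}
  round 2: {{0},{1,6},{2},{3},{4},{5,8},{7}}
7 equivalence class(es) (converged in 3)
class of 6: {1,6}; class of 1: {1,6}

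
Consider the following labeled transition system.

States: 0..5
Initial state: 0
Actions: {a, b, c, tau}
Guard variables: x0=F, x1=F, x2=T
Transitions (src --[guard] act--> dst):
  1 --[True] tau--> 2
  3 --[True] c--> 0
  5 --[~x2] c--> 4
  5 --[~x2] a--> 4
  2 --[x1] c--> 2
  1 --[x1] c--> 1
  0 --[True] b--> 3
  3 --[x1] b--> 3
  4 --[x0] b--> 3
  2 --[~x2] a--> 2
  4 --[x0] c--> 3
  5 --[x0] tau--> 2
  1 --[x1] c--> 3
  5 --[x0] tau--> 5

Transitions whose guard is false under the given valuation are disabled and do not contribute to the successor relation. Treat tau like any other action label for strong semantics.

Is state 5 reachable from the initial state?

After dropping false guards: 3 live edges.
depth 0: {0}
depth 1: {3}  now seen {0,3}
Reach set: {0,3}

Answer: UNREACHABLE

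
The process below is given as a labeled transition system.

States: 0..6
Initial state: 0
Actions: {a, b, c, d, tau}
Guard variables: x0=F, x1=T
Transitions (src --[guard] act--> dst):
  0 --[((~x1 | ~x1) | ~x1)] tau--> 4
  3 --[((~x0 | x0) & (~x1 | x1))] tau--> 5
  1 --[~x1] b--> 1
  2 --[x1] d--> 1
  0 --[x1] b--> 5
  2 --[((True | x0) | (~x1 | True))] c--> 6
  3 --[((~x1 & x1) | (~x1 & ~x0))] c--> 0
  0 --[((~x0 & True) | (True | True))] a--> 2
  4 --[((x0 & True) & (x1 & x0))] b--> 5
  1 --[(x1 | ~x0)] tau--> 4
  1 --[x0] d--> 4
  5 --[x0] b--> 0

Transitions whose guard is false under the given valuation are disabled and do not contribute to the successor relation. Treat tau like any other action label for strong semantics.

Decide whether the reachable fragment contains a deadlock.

Answer: DEADLOCK at state 4

Analysis:
Reach set: {0,1,2,4,5,6}
  0: a→2  b→5  [2 out]
  1: tau→4  [1 out]
  2: c→6  d→1  [2 out]
  4: ∅  [STUCK]
  5: ∅  [STUCK]
  6: ∅  [STUCK]
trace reaching 4: a·d·tau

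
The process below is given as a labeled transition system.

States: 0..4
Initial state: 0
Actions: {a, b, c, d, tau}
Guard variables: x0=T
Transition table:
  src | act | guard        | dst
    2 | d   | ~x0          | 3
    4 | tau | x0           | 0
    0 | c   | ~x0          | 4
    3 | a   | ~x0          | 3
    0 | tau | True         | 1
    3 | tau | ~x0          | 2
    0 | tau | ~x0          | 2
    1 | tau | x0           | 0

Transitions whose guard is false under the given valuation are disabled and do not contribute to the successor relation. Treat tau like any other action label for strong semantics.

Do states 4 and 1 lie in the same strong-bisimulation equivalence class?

Bisimulation quotient by refinement:
  round 0: {{0,1,2,3,4}}
  round 1: {{0,1,4},{2,3}}
2 equivalence class(es) (converged in 2)
[4]={0,1,4}  [1]={0,1,4}

Answer: BISIMILAR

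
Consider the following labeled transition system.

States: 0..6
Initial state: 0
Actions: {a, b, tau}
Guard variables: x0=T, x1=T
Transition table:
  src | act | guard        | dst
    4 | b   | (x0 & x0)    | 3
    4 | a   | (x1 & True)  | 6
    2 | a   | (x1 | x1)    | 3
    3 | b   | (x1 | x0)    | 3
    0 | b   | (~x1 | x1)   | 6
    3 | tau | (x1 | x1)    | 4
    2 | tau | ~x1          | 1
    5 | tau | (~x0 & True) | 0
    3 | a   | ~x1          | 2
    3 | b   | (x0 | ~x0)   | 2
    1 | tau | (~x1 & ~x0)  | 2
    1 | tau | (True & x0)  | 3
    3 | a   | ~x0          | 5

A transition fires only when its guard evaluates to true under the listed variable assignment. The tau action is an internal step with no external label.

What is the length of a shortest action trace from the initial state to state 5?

Breadth-first toward 5:
  depth 0: {0}
  depth 1: {6}
5 never appears.

Answer: UNREACHABLE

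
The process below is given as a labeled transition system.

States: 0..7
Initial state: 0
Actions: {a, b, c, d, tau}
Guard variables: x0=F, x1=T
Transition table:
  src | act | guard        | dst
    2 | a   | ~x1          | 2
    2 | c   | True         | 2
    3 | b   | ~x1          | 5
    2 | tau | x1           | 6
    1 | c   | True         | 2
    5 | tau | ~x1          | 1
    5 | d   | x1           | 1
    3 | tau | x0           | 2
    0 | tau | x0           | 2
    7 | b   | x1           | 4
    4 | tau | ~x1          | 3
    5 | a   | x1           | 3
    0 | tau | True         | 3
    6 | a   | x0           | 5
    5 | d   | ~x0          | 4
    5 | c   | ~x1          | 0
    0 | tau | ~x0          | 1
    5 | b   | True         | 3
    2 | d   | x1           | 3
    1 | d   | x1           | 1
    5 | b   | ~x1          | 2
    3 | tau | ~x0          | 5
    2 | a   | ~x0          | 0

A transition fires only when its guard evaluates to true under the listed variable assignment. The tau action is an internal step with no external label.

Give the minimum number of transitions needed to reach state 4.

Breadth-first toward 4:
  depth 0: {0}
  depth 1: {1,3}
  depth 2: {2,5}
  depth 3: {4,6}
first hit 4 at d=3 via tau·tau·d

Answer: 3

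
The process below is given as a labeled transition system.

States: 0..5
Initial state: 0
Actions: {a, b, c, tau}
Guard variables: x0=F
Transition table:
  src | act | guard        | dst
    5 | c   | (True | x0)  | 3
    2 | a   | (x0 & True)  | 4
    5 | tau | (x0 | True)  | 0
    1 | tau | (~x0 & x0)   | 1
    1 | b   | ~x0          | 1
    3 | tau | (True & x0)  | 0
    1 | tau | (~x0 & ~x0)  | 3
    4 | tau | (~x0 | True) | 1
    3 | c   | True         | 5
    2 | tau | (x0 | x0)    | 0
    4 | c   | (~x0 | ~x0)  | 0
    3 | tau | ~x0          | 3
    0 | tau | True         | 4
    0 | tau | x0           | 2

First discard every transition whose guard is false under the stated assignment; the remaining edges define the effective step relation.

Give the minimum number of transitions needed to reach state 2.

BFS to 2:
  depth 0: {0}
  depth 1: {4}
  depth 2: {1}
  depth 3: {3}
  depth 4: {5}
2 never appears.

Answer: UNREACHABLE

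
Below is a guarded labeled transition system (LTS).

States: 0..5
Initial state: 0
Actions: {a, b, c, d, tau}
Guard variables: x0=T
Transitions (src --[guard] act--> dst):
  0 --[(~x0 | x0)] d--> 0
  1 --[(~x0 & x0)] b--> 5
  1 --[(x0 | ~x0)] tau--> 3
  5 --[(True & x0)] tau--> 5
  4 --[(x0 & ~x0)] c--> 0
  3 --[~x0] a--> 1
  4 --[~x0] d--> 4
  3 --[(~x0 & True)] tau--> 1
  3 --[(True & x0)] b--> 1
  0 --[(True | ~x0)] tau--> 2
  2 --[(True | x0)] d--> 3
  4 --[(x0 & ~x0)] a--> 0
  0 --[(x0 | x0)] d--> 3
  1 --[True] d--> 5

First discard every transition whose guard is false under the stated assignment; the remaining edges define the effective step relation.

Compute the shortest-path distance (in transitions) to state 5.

Layered search for 5:
  L0 = {0}
  L1 = {2,3}
  L2 = {1}
  L3 = {5}
5 enters at depth 3; path d·b·d

Answer: 3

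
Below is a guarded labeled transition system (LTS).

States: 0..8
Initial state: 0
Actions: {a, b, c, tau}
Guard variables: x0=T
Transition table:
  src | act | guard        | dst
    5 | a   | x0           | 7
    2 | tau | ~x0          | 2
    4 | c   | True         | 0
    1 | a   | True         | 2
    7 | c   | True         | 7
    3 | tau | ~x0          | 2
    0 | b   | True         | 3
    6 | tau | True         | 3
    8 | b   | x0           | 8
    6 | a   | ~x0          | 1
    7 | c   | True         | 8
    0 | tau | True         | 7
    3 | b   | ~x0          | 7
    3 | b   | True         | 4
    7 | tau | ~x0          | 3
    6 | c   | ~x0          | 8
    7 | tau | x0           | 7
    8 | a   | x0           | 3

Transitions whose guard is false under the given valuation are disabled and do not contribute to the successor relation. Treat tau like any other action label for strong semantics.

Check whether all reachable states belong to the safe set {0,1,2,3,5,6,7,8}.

Allowed set {0,1,2,3,5,6,7,8}
Reachable = {0,3,4,7,8}
  0: ✓
  3: ✓
  4: VIOLATES
  7: ✓
  8: ✓
witness against invariant: b·b → 4

Answer: INVARIANT VIOLATED at state 4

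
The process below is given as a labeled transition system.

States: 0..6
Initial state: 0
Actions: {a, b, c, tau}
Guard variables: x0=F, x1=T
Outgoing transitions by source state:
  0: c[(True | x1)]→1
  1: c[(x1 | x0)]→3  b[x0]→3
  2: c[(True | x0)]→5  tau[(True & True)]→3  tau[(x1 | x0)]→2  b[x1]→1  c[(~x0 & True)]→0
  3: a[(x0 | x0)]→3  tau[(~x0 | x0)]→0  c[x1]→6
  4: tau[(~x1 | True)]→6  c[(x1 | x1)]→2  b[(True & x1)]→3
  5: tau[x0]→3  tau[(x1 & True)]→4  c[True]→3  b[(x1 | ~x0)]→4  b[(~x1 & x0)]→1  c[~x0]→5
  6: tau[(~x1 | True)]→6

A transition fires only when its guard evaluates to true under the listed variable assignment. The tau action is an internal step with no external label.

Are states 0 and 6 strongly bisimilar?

Answer: NOT BISIMILAR

Trace:
Bisimulation quotient by refinement:
  π0 = {{0,1,2,3,4,5,6}}
  π1 = {{0,1},{2,4,5},{3},{6}}
  π2 = {{0},{1},{2},{3},{4},{5},{6}}
stable after 3 split(s): 7 block(s)
0∈{0}, 6∈{6}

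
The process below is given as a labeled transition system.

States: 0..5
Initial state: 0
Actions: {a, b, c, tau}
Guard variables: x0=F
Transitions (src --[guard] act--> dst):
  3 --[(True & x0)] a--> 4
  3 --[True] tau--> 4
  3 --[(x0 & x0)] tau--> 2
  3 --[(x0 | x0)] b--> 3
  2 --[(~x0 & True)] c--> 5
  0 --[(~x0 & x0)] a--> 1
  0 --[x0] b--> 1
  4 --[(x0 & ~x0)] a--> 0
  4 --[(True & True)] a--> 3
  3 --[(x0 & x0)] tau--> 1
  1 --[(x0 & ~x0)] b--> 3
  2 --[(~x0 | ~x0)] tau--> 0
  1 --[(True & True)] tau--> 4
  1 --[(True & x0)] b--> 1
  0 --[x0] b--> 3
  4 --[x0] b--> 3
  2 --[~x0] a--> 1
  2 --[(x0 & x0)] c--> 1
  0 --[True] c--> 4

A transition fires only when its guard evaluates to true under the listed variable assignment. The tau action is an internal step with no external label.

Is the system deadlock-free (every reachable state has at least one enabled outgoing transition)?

Answer: DEADLOCK-FREE

Analysis:
Reachable = {0,3,4}
  0: c→4  [1 exit(s)]
  3: tau→4  [1 exit(s)]
  4: a→3  [1 exit(s)]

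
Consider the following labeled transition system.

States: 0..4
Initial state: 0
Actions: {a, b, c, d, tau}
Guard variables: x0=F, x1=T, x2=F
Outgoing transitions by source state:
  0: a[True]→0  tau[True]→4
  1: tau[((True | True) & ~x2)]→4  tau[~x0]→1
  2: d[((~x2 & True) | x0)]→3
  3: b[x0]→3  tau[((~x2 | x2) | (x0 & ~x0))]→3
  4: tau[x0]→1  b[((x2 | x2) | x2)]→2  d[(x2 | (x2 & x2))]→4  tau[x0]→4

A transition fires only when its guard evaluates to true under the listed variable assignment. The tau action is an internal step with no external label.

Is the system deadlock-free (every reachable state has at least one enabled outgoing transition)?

Reachable = {0,4}
  0: a→0  tau→4  [deg 2]
  4: ∅  [deadlock]
Path to 4: tau

Answer: DEADLOCK at state 4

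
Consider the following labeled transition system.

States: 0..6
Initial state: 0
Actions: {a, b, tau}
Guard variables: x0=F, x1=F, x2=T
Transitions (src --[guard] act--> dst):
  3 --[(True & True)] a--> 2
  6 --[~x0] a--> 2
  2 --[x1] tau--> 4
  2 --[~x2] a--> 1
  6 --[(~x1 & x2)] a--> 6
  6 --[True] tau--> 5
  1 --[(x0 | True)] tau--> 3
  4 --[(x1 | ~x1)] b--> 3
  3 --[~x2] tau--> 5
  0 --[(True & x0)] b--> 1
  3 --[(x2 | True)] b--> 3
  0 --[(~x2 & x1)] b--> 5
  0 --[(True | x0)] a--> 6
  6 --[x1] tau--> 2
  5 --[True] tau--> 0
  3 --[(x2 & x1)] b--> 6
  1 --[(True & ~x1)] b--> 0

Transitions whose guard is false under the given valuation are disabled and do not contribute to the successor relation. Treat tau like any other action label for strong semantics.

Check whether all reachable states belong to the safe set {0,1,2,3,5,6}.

Inv-set: {0,1,2,3,5,6}
R = {0,2,5,6}
  0: safe
  2: safe
  5: safe
  6: safe

Answer: INVARIANT HOLDS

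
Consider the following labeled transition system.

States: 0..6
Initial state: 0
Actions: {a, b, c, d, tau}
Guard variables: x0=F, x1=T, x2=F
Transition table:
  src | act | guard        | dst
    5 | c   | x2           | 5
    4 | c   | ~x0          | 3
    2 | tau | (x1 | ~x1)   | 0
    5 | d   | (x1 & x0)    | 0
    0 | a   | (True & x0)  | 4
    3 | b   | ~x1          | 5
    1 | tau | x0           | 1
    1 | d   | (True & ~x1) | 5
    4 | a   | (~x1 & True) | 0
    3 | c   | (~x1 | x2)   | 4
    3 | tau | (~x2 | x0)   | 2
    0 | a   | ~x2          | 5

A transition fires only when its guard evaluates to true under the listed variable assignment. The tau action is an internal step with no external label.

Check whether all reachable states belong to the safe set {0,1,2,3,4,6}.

Answer: INVARIANT VIOLATED at state 5

Analysis:
Allowed set {0,1,2,3,4,6}
R = {0,5}
  0: ✓
  5: ✗ unsafe
counterexample path to 5: a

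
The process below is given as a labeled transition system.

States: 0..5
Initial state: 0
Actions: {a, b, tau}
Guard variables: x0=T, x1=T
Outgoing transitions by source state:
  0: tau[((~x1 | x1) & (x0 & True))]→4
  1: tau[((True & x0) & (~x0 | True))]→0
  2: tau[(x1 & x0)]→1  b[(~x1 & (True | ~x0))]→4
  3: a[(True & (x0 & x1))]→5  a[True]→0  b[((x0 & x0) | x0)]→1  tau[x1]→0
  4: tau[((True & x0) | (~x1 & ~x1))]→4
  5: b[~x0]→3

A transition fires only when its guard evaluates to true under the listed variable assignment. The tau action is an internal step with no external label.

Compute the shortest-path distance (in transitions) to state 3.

Layered search for 3:
  L0 = {0}
  L1 = {4}
3 never appears.

Answer: UNREACHABLE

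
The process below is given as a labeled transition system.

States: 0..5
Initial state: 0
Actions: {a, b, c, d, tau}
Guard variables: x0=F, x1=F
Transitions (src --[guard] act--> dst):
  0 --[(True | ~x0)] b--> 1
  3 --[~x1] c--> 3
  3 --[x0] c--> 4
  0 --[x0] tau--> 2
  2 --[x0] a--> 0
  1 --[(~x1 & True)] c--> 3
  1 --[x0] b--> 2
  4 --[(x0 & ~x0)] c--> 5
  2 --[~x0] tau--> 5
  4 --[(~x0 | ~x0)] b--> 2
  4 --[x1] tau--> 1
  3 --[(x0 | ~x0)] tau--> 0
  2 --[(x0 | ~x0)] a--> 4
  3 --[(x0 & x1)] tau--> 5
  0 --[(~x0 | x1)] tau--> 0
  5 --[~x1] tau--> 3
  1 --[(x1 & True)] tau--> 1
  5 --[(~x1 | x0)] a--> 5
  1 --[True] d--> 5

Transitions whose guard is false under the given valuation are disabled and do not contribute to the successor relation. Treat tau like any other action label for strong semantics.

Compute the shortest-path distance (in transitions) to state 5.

Breadth-first toward 5:
  depth 0: {0}
  depth 1: {1}
  depth 2: {3,5}
depth(5)=2, e.g. b·d

Answer: 2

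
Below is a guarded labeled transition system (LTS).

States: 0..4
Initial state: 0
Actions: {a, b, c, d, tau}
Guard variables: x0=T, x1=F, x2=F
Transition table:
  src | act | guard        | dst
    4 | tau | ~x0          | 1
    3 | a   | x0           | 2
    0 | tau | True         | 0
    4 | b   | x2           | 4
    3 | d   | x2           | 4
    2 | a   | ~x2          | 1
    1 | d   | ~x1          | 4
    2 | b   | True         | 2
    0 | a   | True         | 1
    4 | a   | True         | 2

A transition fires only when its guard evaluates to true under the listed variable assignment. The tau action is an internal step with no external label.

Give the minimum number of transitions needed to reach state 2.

Answer: 3

Trace:
Breadth-first toward 2:
  depth 0: {0}
  depth 1: {1}
  depth 2: {4}
  depth 3: {2}
first hit 2 at d=3 via a·d·a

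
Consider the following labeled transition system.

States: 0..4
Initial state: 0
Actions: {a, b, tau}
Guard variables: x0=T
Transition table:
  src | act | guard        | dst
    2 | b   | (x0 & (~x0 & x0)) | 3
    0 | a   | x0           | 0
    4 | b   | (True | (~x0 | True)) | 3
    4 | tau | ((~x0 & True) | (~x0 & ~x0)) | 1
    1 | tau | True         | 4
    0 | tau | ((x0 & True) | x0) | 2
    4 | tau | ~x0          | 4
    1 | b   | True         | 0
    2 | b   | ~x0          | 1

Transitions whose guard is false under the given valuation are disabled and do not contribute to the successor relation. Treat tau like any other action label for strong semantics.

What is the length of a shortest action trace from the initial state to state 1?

Answer: UNREACHABLE

Trace:
Layered search for 1:
  L0 = {0}
  L1 = {2}
1 never appears.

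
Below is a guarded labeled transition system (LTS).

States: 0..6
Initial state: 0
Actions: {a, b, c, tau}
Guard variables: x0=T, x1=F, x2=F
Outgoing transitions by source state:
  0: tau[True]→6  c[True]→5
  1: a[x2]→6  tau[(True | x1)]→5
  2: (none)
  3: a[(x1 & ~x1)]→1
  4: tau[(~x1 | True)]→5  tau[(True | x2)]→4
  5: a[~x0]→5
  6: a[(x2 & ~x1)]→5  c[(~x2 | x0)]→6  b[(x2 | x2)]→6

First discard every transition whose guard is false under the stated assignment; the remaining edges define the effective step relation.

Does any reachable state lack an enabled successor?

R = {0,5,6}
  0: c→5  tau→6  [2 out]
  5: ∅  [no exit]
  6: c→6  [1 out]
witness 5: c

Answer: DEADLOCK at state 5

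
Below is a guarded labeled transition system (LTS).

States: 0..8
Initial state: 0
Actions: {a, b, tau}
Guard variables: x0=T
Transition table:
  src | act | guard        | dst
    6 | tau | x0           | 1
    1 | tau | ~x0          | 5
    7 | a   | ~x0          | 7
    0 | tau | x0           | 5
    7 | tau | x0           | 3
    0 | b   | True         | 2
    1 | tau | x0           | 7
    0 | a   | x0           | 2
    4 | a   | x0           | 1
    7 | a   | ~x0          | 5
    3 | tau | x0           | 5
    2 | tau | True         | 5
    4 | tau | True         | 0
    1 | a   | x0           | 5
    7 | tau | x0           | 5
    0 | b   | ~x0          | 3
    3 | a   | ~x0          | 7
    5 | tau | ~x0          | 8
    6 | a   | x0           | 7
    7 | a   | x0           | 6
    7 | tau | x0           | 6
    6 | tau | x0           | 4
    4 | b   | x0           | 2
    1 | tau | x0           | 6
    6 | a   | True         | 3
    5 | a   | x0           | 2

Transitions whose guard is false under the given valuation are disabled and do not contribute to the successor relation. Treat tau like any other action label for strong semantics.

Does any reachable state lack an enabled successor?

Reach set: {0,2,5}
  0: a→2  b→2  tau→5  [deg 3]
  2: tau→5  [deg 1]
  5: a→2  [deg 1]

Answer: DEADLOCK-FREE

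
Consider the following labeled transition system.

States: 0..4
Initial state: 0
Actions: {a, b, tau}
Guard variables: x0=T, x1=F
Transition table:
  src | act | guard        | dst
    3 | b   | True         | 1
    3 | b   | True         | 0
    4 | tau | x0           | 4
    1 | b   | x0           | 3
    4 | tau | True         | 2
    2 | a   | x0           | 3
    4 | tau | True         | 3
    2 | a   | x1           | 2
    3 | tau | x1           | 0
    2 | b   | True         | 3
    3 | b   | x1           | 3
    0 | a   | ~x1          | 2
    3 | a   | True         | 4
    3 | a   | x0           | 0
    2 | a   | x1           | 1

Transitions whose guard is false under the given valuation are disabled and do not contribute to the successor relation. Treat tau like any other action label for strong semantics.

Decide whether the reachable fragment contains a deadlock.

Answer: DEADLOCK-FREE

Trace:
R = {0,1,2,3,4}
  0: a→2  [deg 1]
  1: b→3  [deg 1]
  2: a→3  b→3  [deg 2]
  3: a→0  a→4  b→0  b→1  [deg 4]
  4: tau→2  tau→3  tau→4  [deg 3]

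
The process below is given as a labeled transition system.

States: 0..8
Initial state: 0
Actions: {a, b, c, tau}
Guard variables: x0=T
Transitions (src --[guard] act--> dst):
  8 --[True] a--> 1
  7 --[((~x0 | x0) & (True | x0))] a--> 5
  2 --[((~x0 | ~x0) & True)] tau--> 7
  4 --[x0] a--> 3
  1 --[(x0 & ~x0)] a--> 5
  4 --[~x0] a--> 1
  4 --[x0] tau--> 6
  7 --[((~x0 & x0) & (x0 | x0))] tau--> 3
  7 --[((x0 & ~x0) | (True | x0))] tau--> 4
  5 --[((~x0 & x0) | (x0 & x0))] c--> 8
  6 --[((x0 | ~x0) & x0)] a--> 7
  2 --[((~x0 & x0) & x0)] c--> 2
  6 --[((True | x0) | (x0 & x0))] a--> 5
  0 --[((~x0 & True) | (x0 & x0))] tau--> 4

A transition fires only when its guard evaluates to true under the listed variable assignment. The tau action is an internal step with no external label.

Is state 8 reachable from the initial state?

Guard filter leaves 9 enabled edge(s).
Layer 0: {0}
Layer 1: {4}  cumulative {0,4}
Layer 2: {3,6}  cumulative {0,3,4,6}
Layer 3: {5,7}  cumulative {0,3,4,5,6,7}
Layer 4: {8}  cumulative {0,3,4,5,6,7,8}
Layer 5: {1}  cumulative {0,1,3,4,5,6,7,8}
Reach set: {0,1,3,4,5,6,7,8}
witness 8: tau·tau·a·c

Answer: REACHABLE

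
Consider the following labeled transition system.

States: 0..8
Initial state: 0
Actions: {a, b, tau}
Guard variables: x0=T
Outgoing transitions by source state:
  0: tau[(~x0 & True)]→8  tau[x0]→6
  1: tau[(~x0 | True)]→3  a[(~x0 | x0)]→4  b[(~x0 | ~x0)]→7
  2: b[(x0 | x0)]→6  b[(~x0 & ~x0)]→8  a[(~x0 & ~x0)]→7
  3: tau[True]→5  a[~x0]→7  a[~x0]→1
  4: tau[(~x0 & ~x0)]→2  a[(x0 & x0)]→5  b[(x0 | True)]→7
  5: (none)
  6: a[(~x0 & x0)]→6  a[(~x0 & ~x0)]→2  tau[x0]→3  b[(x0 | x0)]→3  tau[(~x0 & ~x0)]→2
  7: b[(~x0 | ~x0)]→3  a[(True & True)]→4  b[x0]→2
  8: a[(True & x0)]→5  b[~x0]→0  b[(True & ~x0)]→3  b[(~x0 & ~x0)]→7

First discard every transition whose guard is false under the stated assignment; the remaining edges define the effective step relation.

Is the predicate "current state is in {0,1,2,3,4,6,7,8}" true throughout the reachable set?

Answer: INVARIANT VIOLATED at state 5

Trace:
Safe = {0,1,2,3,4,6,7,8}
R = {0,3,5,6}
  0: ok
  3: ok
  5: ✗ unsafe
  6: ok
witness against invariant: tau·tau·tau → 5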